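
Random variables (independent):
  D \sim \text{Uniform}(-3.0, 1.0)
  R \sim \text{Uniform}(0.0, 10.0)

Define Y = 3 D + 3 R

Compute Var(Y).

For independent RVs: Var(aX + bY) = a²Var(X) + b²Var(Y)
Var(D) = 1.3333333
Var(R) = 8.3333333
Var(Y) = 3²*1.3333333 + 3²*8.3333333
= 9*1.3333333 + 9*8.3333333 = 87

87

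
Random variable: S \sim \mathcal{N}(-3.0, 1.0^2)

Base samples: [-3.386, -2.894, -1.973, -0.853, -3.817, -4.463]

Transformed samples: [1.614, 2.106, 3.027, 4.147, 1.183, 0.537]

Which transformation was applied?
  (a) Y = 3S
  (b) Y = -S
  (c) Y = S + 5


Checking option (c) Y = S + 5:
  S = -3.386 -> Y = 1.614 ✓
  S = -2.894 -> Y = 2.106 ✓
  S = -1.973 -> Y = 3.027 ✓
All samples match this transformation.

(c) S + 5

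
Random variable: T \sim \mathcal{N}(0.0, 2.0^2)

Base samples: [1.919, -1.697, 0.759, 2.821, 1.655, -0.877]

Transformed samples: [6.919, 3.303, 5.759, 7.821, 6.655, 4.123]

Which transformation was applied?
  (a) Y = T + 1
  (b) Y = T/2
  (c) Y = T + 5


Checking option (c) Y = T + 5:
  T = 1.919 -> Y = 6.919 ✓
  T = -1.697 -> Y = 3.303 ✓
  T = 0.759 -> Y = 5.759 ✓
All samples match this transformation.

(c) T + 5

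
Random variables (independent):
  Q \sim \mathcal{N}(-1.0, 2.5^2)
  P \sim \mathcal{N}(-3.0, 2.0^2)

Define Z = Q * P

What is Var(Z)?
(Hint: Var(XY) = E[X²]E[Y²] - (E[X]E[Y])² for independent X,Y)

Var(XY) = E[X²]E[Y²] - (E[X]E[Y])²
E[Q] = -1, Var(Q) = 6.25
E[P] = -3, Var(P) = 4
E[Q²] = 6.25 + (-1)² = 7.25
E[P²] = 4 + (-3)² = 13
Var(Z) = 7.25*13 - (-1*(-3))²
= 94.25 - 9 = 85.25

85.25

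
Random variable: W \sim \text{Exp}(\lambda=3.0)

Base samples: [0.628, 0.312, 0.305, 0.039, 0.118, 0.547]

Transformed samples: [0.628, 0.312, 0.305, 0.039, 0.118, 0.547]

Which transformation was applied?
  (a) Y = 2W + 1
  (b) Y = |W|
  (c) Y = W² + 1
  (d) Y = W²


Checking option (b) Y = |W|:
  W = 0.628 -> Y = 0.628 ✓
  W = 0.312 -> Y = 0.312 ✓
  W = 0.305 -> Y = 0.305 ✓
All samples match this transformation.

(b) |W|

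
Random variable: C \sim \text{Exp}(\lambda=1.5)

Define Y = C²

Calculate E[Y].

Using E[X²] = Var(X) + (E[X])²:
E[C] = 0.66666667
Var(C) = 1/1.5^2 = 0.44444444
E[C²] = 0.44444444 + 0.66666667² = 0.44444444 + 0.44444444 = 0.88888889

0.88888889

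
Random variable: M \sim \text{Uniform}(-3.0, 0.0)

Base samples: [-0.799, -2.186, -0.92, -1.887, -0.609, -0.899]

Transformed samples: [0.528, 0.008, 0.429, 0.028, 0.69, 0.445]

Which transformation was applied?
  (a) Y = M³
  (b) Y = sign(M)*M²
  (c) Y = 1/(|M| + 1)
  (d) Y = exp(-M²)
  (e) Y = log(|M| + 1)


Checking option (d) Y = exp(-M²):
  M = -0.799 -> Y = 0.528 ✓
  M = -2.186 -> Y = 0.008 ✓
  M = -0.92 -> Y = 0.429 ✓
All samples match this transformation.

(d) exp(-M²)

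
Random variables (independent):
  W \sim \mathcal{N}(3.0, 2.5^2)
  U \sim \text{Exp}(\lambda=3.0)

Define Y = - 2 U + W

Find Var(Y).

For independent RVs: Var(aX + bY) = a²Var(X) + b²Var(Y)
Var(W) = 6.25
Var(U) = 0.11111111
Var(Y) = 1²*6.25 + (-2)²*0.11111111
= 1*6.25 + 4*0.11111111 = 6.6944444

6.6944444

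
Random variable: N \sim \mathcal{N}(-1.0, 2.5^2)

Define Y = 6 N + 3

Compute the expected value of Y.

For Y = 6N + 3:
E[Y] = 6 * E[N] + 3
E[N] = -1.0 = -1
E[Y] = 6 * (-1) + 3 = -3

-3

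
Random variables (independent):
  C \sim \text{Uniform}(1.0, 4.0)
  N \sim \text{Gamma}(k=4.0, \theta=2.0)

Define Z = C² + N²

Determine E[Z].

E[Z] = E[C²] + E[N²]
E[C²] = Var(C) + E[C]² = 0.75 + 6.25 = 7
E[N²] = Var(N) + E[N]² = 16 + 64 = 80
E[Z] = 7 + 80 = 87

87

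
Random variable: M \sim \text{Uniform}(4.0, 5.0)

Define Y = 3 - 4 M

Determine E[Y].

For Y = -4M + 3:
E[Y] = -4 * E[M] + 3
E[M] = (4 + 5)/2 = 4.5
E[Y] = -4 * 4.5 + 3 = -15

-15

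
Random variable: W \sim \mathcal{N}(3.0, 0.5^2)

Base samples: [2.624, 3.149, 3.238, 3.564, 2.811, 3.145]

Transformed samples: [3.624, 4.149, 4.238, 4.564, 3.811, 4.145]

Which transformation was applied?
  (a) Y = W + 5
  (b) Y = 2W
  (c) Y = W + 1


Checking option (c) Y = W + 1:
  W = 2.624 -> Y = 3.624 ✓
  W = 3.149 -> Y = 4.149 ✓
  W = 3.238 -> Y = 4.238 ✓
All samples match this transformation.

(c) W + 1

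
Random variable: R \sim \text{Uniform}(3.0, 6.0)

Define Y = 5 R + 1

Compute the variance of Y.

For Y = aR + b: Var(Y) = a² * Var(R)
Var(R) = (6 - 3)^2/12 = 0.75
Var(Y) = 5² * 0.75 = 25 * 0.75 = 18.75

18.75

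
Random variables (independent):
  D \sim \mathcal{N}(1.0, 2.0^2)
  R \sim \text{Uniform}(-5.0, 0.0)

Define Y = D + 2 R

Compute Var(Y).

For independent RVs: Var(aX + bY) = a²Var(X) + b²Var(Y)
Var(D) = 4
Var(R) = 2.0833333
Var(Y) = 1²*4 + 2²*2.0833333
= 1*4 + 4*2.0833333 = 12.333333

12.333333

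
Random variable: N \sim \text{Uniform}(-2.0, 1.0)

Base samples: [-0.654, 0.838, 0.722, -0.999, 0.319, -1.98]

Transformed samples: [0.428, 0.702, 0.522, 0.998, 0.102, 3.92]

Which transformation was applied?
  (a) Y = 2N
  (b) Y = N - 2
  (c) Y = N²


Checking option (c) Y = N²:
  N = -0.654 -> Y = 0.428 ✓
  N = 0.838 -> Y = 0.702 ✓
  N = 0.722 -> Y = 0.522 ✓
All samples match this transformation.

(c) N²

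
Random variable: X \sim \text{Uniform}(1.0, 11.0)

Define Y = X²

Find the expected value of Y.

Using E[X²] = Var(X) + (E[X])²:
E[X] = 6
Var(X) = (11 - 1)^2/12 = 8.3333333
E[X²] = 8.3333333 + 6² = 8.3333333 + 36 = 44.333333

44.333333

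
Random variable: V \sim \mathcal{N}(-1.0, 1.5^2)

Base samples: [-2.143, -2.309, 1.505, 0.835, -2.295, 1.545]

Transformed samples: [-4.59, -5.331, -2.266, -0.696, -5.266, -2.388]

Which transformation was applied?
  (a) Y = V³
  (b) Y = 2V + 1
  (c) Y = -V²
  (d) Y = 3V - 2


Checking option (c) Y = -V²:
  V = -2.143 -> Y = -4.59 ✓
  V = -2.309 -> Y = -5.331 ✓
  V = 1.505 -> Y = -2.266 ✓
All samples match this transformation.

(c) -V²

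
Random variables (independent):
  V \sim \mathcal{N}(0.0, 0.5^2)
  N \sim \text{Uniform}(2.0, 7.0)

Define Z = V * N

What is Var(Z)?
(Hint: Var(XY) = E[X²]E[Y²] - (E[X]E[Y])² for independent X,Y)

Var(XY) = E[X²]E[Y²] - (E[X]E[Y])²
E[V] = 0, Var(V) = 0.25
E[N] = 4.5, Var(N) = 2.0833333
E[V²] = 0.25 + 0² = 0.25
E[N²] = 2.0833333 + 4.5² = 22.333333
Var(Z) = 0.25*22.333333 - (0*4.5)²
= 5.5833333 - 0 = 5.5833333

5.5833333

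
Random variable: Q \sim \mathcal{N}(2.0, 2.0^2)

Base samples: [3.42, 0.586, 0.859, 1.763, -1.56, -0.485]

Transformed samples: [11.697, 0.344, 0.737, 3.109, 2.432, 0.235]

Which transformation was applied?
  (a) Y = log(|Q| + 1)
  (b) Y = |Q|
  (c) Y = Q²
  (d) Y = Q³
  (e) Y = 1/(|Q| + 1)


Checking option (c) Y = Q²:
  Q = 3.42 -> Y = 11.697 ✓
  Q = 0.586 -> Y = 0.344 ✓
  Q = 0.859 -> Y = 0.737 ✓
All samples match this transformation.

(c) Q²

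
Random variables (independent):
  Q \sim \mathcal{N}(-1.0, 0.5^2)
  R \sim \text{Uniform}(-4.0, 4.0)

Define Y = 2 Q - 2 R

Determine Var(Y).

For independent RVs: Var(aX + bY) = a²Var(X) + b²Var(Y)
Var(Q) = 0.25
Var(R) = 5.3333333
Var(Y) = 2²*0.25 + (-2)²*5.3333333
= 4*0.25 + 4*5.3333333 = 22.333333

22.333333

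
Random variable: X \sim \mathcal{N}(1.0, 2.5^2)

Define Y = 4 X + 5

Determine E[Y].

For Y = 4X + 5:
E[Y] = 4 * E[X] + 5
E[X] = 1.0 = 1
E[Y] = 4 * 1 + 5 = 9

9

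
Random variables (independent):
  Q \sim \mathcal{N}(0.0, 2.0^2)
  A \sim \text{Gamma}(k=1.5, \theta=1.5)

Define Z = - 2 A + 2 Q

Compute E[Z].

E[Z] = 2*E[Q] - 2*E[A]
E[Q] = 0
E[A] = 2.25
E[Z] = 2*0 - 2*2.25 = -4.5

-4.5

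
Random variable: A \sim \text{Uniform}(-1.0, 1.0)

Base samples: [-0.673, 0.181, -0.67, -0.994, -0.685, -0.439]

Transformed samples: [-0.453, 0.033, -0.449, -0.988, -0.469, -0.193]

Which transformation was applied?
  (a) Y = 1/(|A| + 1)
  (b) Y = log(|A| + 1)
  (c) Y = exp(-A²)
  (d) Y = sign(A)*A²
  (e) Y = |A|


Checking option (d) Y = sign(A)*A²:
  A = -0.673 -> Y = -0.453 ✓
  A = 0.181 -> Y = 0.033 ✓
  A = -0.67 -> Y = -0.449 ✓
All samples match this transformation.

(d) sign(A)*A²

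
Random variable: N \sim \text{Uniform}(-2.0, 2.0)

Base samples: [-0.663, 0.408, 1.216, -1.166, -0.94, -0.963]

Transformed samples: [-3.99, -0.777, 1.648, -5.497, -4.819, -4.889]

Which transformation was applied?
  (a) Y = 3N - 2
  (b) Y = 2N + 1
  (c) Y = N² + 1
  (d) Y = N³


Checking option (a) Y = 3N - 2:
  N = -0.663 -> Y = -3.99 ✓
  N = 0.408 -> Y = -0.777 ✓
  N = 1.216 -> Y = 1.648 ✓
All samples match this transformation.

(a) 3N - 2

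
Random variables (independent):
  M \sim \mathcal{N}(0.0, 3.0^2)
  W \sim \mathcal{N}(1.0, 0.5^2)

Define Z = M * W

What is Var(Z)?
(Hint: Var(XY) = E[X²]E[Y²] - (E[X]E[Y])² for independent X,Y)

Var(XY) = E[X²]E[Y²] - (E[X]E[Y])²
E[M] = 0, Var(M) = 9
E[W] = 1, Var(W) = 0.25
E[M²] = 9 + 0² = 9
E[W²] = 0.25 + 1² = 1.25
Var(Z) = 9*1.25 - (0*1)²
= 11.25 - 0 = 11.25

11.25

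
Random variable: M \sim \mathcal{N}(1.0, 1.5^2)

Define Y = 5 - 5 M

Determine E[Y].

For Y = -5M + 5:
E[Y] = -5 * E[M] + 5
E[M] = 1.0 = 1
E[Y] = -5 * 1 + 5 = 0

0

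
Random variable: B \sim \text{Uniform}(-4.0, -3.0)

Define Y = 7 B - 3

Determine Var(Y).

For Y = aB + b: Var(Y) = a² * Var(B)
Var(B) = (-3 + 4)^2/12 = 0.083333333
Var(Y) = 7² * 0.083333333 = 49 * 0.083333333 = 4.0833333

4.0833333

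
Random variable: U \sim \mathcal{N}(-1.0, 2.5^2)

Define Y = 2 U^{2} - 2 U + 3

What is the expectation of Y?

E[Y] = 2*E[U²] - 2*E[U] + 3
E[U] = -1
E[U²] = Var(U) + (E[U])² = 6.25 + 1 = 7.25
E[Y] = 2*7.25 - 2*(-1) + 3 = 19.5

19.5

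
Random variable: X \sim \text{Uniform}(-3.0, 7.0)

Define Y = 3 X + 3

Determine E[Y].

For Y = 3X + 3:
E[Y] = 3 * E[X] + 3
E[X] = (-3 + 7)/2 = 2
E[Y] = 3 * 2 + 3 = 9

9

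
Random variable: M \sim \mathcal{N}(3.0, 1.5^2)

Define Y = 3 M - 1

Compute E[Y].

For Y = 3M - 1:
E[Y] = 3 * E[M] - 1
E[M] = 3.0 = 3
E[Y] = 3 * 3 - 1 = 8

8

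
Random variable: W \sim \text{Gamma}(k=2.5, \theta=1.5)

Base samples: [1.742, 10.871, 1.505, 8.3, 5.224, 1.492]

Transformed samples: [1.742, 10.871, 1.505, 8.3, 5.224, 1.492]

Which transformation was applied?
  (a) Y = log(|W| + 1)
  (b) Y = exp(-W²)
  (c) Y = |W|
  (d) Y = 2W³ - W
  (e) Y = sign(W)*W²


Checking option (c) Y = |W|:
  W = 1.742 -> Y = 1.742 ✓
  W = 10.871 -> Y = 10.871 ✓
  W = 1.505 -> Y = 1.505 ✓
All samples match this transformation.

(c) |W|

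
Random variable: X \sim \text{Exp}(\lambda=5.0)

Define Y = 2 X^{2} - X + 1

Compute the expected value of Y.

E[Y] = 2*E[X²] - 1*E[X] + 1
E[X] = 0.2
E[X²] = Var(X) + (E[X])² = 0.04 + 0.04 = 0.08
E[Y] = 2*0.08 - 1*0.2 + 1 = 0.96

0.96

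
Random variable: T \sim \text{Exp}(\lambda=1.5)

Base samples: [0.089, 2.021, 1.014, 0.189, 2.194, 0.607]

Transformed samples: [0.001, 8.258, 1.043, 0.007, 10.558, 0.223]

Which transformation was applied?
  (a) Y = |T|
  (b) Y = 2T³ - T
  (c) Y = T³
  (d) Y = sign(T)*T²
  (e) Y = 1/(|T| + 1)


Checking option (c) Y = T³:
  T = 0.089 -> Y = 0.001 ✓
  T = 2.021 -> Y = 8.258 ✓
  T = 1.014 -> Y = 1.043 ✓
All samples match this transformation.

(c) T³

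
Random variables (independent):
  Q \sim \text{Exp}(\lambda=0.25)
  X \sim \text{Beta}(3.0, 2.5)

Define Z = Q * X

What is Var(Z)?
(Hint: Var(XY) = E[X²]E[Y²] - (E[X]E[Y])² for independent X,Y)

Var(XY) = E[X²]E[Y²] - (E[X]E[Y])²
E[Q] = 4, Var(Q) = 16
E[X] = 0.54545455, Var(X) = 0.038143675
E[Q²] = 16 + 4² = 32
E[X²] = 0.038143675 + 0.54545455² = 0.33566434
Var(Z) = 32*0.33566434 - (4*0.54545455)²
= 10.741259 - 4.7603306 = 5.9809282

5.9809282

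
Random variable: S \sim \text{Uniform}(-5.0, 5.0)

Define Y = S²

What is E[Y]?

Using E[X²] = Var(X) + (E[X])²:
E[S] = 0
Var(S) = (5 + 5)^2/12 = 8.3333333
E[S²] = 8.3333333 + 0² = 8.3333333 + 0 = 8.3333333

8.3333333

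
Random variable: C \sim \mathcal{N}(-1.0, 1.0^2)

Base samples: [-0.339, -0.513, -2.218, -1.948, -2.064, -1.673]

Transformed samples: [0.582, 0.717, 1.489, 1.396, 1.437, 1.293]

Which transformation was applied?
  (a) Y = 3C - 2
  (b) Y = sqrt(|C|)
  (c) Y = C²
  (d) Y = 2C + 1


Checking option (b) Y = sqrt(|C|):
  C = -0.339 -> Y = 0.582 ✓
  C = -0.513 -> Y = 0.717 ✓
  C = -2.218 -> Y = 1.489 ✓
All samples match this transformation.

(b) sqrt(|C|)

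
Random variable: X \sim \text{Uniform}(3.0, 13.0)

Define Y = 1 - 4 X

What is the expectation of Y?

For Y = -4X + 1:
E[Y] = -4 * E[X] + 1
E[X] = (3 + 13)/2 = 8
E[Y] = -4 * 8 + 1 = -31

-31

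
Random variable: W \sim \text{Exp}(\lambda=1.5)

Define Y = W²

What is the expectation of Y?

E[W²] = Var(W) + (E[W])² = 0.44444444 + 0.44444444 = 0.88888889

0.88888889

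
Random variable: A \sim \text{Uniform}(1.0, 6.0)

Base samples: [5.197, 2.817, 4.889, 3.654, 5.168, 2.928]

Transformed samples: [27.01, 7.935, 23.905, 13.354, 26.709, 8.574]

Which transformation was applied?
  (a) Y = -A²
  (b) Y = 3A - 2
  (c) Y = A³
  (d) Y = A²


Checking option (d) Y = A²:
  A = 5.197 -> Y = 27.01 ✓
  A = 2.817 -> Y = 7.935 ✓
  A = 4.889 -> Y = 23.905 ✓
All samples match this transformation.

(d) A²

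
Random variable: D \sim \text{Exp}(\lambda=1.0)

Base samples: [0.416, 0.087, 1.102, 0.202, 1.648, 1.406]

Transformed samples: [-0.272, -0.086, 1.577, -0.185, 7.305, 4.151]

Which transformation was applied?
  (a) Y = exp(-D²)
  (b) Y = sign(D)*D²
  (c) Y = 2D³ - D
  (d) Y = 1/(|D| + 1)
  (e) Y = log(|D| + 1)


Checking option (c) Y = 2D³ - D:
  D = 0.416 -> Y = -0.272 ✓
  D = 0.087 -> Y = -0.086 ✓
  D = 1.102 -> Y = 1.577 ✓
All samples match this transformation.

(c) 2D³ - D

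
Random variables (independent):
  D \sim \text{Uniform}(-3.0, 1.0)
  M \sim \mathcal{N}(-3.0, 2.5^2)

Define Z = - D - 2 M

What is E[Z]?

E[Z] = -1*E[D] - 2*E[M]
E[D] = -1
E[M] = -3
E[Z] = -1*(-1) - 2*(-3) = 7

7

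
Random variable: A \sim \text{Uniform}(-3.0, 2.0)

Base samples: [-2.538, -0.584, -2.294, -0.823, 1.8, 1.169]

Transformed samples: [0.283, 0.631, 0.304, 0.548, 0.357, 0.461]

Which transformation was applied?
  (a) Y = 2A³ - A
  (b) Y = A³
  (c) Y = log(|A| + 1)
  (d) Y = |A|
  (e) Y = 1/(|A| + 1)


Checking option (e) Y = 1/(|A| + 1):
  A = -2.538 -> Y = 0.283 ✓
  A = -0.584 -> Y = 0.631 ✓
  A = -2.294 -> Y = 0.304 ✓
All samples match this transformation.

(e) 1/(|A| + 1)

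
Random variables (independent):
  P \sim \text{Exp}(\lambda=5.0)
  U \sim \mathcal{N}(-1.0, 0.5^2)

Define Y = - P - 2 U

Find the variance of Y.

For independent RVs: Var(aX + bY) = a²Var(X) + b²Var(Y)
Var(P) = 0.04
Var(U) = 0.25
Var(Y) = (-1)²*0.04 + (-2)²*0.25
= 1*0.04 + 4*0.25 = 1.04

1.04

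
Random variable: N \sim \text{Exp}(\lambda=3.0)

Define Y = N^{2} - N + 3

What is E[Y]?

E[Y] = 1*E[N²] - 1*E[N] + 3
E[N] = 0.33333333
E[N²] = Var(N) + (E[N])² = 0.11111111 + 0.11111111 = 0.22222222
E[Y] = 1*0.22222222 - 1*0.33333333 + 3 = 2.8888889

2.8888889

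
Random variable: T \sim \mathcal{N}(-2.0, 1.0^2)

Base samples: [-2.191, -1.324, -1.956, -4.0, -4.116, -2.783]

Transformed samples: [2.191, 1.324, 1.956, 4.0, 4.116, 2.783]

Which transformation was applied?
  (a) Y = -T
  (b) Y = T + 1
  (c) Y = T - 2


Checking option (a) Y = -T:
  T = -2.191 -> Y = 2.191 ✓
  T = -1.324 -> Y = 1.324 ✓
  T = -1.956 -> Y = 1.956 ✓
All samples match this transformation.

(a) -T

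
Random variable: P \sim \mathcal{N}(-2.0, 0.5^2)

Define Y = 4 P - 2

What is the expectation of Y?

For Y = 4P - 2:
E[Y] = 4 * E[P] - 2
E[P] = -2.0 = -2
E[Y] = 4 * (-2) - 2 = -10

-10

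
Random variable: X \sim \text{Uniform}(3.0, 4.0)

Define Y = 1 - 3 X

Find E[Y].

For Y = -3X + 1:
E[Y] = -3 * E[X] + 1
E[X] = (3 + 4)/2 = 3.5
E[Y] = -3 * 3.5 + 1 = -9.5

-9.5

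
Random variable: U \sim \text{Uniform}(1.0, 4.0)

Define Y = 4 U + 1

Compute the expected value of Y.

For Y = 4U + 1:
E[Y] = 4 * E[U] + 1
E[U] = (1 + 4)/2 = 2.5
E[Y] = 4 * 2.5 + 1 = 11

11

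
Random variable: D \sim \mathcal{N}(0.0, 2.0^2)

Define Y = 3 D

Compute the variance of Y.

For Y = aD + b: Var(Y) = a² * Var(D)
Var(D) = 2.0^2 = 4
Var(Y) = 3² * 4 = 9 * 4 = 36

36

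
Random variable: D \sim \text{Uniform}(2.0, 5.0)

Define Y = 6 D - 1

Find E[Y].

For Y = 6D - 1:
E[Y] = 6 * E[D] - 1
E[D] = (2 + 5)/2 = 3.5
E[Y] = 6 * 3.5 - 1 = 20

20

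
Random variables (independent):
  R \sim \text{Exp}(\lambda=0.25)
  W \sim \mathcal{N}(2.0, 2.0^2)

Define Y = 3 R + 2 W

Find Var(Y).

For independent RVs: Var(aX + bY) = a²Var(X) + b²Var(Y)
Var(R) = 16
Var(W) = 4
Var(Y) = 3²*16 + 2²*4
= 9*16 + 4*4 = 160

160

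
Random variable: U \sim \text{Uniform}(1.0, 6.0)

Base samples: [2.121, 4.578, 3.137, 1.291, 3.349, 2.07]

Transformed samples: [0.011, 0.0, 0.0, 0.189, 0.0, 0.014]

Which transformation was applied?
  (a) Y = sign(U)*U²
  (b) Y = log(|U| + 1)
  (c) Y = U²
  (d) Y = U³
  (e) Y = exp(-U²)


Checking option (e) Y = exp(-U²):
  U = 2.121 -> Y = 0.011 ✓
  U = 4.578 -> Y = 0.0 ✓
  U = 3.137 -> Y = 0.0 ✓
All samples match this transformation.

(e) exp(-U²)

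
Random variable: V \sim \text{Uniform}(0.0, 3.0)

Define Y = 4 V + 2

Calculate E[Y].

For Y = 4V + 2:
E[Y] = 4 * E[V] + 2
E[V] = (0 + 3)/2 = 1.5
E[Y] = 4 * 1.5 + 2 = 8

8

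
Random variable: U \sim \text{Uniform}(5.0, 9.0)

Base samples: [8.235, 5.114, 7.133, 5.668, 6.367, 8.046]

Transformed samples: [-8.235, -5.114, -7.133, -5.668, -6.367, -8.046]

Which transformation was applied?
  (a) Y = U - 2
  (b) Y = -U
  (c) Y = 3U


Checking option (b) Y = -U:
  U = 8.235 -> Y = -8.235 ✓
  U = 5.114 -> Y = -5.114 ✓
  U = 7.133 -> Y = -7.133 ✓
All samples match this transformation.

(b) -U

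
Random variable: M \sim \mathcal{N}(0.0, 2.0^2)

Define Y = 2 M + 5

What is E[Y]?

For Y = 2M + 5:
E[Y] = 2 * E[M] + 5
E[M] = 0.0 = 0
E[Y] = 2 * 0 + 5 = 5

5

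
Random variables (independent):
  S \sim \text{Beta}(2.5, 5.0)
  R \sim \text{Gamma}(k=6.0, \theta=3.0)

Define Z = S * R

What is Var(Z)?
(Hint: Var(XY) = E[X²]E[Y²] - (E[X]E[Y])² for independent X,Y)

Var(XY) = E[X²]E[Y²] - (E[X]E[Y])²
E[S] = 0.33333333, Var(S) = 0.026143791
E[R] = 18, Var(R) = 54
E[S²] = 0.026143791 + 0.33333333² = 0.1372549
E[R²] = 54 + 18² = 378
Var(Z) = 0.1372549*378 - (0.33333333*18)²
= 51.882353 - 36 = 15.882353

15.882353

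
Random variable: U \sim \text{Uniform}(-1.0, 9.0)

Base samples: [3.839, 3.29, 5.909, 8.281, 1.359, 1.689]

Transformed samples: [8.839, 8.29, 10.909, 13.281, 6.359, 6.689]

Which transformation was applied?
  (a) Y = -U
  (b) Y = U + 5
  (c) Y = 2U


Checking option (b) Y = U + 5:
  U = 3.839 -> Y = 8.839 ✓
  U = 3.29 -> Y = 8.29 ✓
  U = 5.909 -> Y = 10.909 ✓
All samples match this transformation.

(b) U + 5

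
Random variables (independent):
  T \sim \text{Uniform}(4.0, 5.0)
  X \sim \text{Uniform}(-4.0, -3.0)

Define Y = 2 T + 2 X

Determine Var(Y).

For independent RVs: Var(aX + bY) = a²Var(X) + b²Var(Y)
Var(T) = 0.083333333
Var(X) = 0.083333333
Var(Y) = 2²*0.083333333 + 2²*0.083333333
= 4*0.083333333 + 4*0.083333333 = 0.66666667

0.66666667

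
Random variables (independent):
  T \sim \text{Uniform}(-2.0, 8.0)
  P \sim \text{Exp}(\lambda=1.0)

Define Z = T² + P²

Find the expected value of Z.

E[Z] = E[T²] + E[P²]
E[T²] = Var(T) + E[T]² = 8.3333333 + 9 = 17.333333
E[P²] = Var(P) + E[P]² = 1 + 1 = 2
E[Z] = 17.333333 + 2 = 19.333333

19.333333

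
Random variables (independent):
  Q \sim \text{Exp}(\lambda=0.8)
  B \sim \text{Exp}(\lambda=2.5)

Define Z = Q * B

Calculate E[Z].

For independent RVs: E[XY] = E[X]*E[Y]
E[Q] = 1.25
E[B] = 0.4
E[Z] = 1.25 * 0.4 = 0.5

0.5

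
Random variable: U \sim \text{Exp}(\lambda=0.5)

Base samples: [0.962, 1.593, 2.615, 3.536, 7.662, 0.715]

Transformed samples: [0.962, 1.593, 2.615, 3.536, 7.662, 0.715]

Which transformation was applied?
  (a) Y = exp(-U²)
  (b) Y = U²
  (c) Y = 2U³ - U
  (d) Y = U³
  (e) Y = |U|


Checking option (e) Y = |U|:
  U = 0.962 -> Y = 0.962 ✓
  U = 1.593 -> Y = 1.593 ✓
  U = 2.615 -> Y = 2.615 ✓
All samples match this transformation.

(e) |U|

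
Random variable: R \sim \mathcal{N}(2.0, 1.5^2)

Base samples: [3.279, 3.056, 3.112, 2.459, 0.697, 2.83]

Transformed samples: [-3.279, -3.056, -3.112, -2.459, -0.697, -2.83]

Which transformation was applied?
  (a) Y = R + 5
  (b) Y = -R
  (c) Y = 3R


Checking option (b) Y = -R:
  R = 3.279 -> Y = -3.279 ✓
  R = 3.056 -> Y = -3.056 ✓
  R = 3.112 -> Y = -3.112 ✓
All samples match this transformation.

(b) -R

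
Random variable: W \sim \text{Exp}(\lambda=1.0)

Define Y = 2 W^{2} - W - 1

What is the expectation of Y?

E[Y] = 2*E[W²] - 1*E[W] - 1
E[W] = 1
E[W²] = Var(W) + (E[W])² = 1 + 1 = 2
E[Y] = 2*2 - 1*1 - 1 = 2

2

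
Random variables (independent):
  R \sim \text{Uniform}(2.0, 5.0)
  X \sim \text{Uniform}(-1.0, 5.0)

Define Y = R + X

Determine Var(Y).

For independent RVs: Var(aX + bY) = a²Var(X) + b²Var(Y)
Var(R) = 0.75
Var(X) = 3
Var(Y) = 1²*0.75 + 1²*3
= 1*0.75 + 1*3 = 3.75

3.75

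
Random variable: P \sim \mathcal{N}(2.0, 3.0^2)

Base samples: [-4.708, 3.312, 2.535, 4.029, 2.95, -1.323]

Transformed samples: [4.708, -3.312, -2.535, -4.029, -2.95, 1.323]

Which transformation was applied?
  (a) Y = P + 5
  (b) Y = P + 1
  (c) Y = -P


Checking option (c) Y = -P:
  P = -4.708 -> Y = 4.708 ✓
  P = 3.312 -> Y = -3.312 ✓
  P = 2.535 -> Y = -2.535 ✓
All samples match this transformation.

(c) -P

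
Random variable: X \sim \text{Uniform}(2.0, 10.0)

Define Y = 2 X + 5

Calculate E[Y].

For Y = 2X + 5:
E[Y] = 2 * E[X] + 5
E[X] = (2 + 10)/2 = 6
E[Y] = 2 * 6 + 5 = 17

17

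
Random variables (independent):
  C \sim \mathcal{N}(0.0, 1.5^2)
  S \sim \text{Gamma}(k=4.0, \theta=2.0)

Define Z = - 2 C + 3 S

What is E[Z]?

E[Z] = -2*E[C] + 3*E[S]
E[C] = 0
E[S] = 8
E[Z] = -2*0 + 3*8 = 24

24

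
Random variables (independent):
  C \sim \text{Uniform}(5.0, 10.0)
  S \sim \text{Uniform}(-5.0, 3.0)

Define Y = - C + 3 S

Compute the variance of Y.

For independent RVs: Var(aX + bY) = a²Var(X) + b²Var(Y)
Var(C) = 2.0833333
Var(S) = 5.3333333
Var(Y) = (-1)²*2.0833333 + 3²*5.3333333
= 1*2.0833333 + 9*5.3333333 = 50.083333

50.083333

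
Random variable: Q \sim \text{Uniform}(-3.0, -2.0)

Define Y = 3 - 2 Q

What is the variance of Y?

For Y = aQ + b: Var(Y) = a² * Var(Q)
Var(Q) = (-2 + 3)^2/12 = 0.083333333
Var(Y) = (-2)² * 0.083333333 = 4 * 0.083333333 = 0.33333333

0.33333333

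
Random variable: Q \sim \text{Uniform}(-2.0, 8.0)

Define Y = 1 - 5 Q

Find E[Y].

For Y = -5Q + 1:
E[Y] = -5 * E[Q] + 1
E[Q] = (-2 + 8)/2 = 3
E[Y] = -5 * 3 + 1 = -14

-14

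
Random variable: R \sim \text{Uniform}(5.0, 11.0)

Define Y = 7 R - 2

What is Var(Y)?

For Y = aR + b: Var(Y) = a² * Var(R)
Var(R) = (11 - 5)^2/12 = 3
Var(Y) = 7² * 3 = 49 * 3 = 147

147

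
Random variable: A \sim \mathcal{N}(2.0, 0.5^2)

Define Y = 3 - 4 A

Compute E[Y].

For Y = -4A + 3:
E[Y] = -4 * E[A] + 3
E[A] = 2.0 = 2
E[Y] = -4 * 2 + 3 = -5

-5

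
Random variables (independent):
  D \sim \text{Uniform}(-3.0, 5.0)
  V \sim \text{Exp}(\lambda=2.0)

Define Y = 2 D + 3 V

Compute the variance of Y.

For independent RVs: Var(aX + bY) = a²Var(X) + b²Var(Y)
Var(D) = 5.3333333
Var(V) = 0.25
Var(Y) = 2²*5.3333333 + 3²*0.25
= 4*5.3333333 + 9*0.25 = 23.583333

23.583333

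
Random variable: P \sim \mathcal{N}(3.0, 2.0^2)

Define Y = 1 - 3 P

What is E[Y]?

For Y = -3P + 1:
E[Y] = -3 * E[P] + 1
E[P] = 3.0 = 3
E[Y] = -3 * 3 + 1 = -8

-8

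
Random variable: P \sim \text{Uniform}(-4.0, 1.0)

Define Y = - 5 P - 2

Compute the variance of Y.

For Y = aP + b: Var(Y) = a² * Var(P)
Var(P) = (1 + 4)^2/12 = 2.0833333
Var(Y) = (-5)² * 2.0833333 = 25 * 2.0833333 = 52.083333

52.083333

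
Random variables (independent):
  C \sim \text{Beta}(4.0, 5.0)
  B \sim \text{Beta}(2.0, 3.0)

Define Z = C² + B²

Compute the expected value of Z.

E[Z] = E[C²] + E[B²]
E[C²] = Var(C) + E[C]² = 0.024691358 + 0.19753086 = 0.22222222
E[B²] = Var(B) + E[B]² = 0.04 + 0.16 = 0.2
E[Z] = 0.22222222 + 0.2 = 0.42222222

0.42222222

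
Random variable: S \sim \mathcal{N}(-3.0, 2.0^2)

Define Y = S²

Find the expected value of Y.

Using E[X²] = Var(X) + (E[X])²:
E[S] = -3
Var(S) = 2.0^2 = 4
E[S²] = 4 + (-3)² = 4 + 9 = 13

13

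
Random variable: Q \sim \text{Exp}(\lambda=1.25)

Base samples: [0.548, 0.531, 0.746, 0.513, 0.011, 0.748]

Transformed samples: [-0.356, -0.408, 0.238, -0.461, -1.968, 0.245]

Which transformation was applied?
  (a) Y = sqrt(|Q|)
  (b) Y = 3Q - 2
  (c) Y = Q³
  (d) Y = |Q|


Checking option (b) Y = 3Q - 2:
  Q = 0.548 -> Y = -0.356 ✓
  Q = 0.531 -> Y = -0.408 ✓
  Q = 0.746 -> Y = 0.238 ✓
All samples match this transformation.

(b) 3Q - 2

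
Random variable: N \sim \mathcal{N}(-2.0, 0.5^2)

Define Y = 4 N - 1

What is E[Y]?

For Y = 4N - 1:
E[Y] = 4 * E[N] - 1
E[N] = -2.0 = -2
E[Y] = 4 * (-2) - 1 = -9

-9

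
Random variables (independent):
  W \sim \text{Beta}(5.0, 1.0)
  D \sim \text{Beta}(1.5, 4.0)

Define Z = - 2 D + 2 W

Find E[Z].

E[Z] = 2*E[W] - 2*E[D]
E[W] = 0.83333333
E[D] = 0.27272727
E[Z] = 2*0.83333333 - 2*0.27272727 = 1.1212121

1.1212121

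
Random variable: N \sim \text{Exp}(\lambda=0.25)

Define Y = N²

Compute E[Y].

E[N²] = Var(N) + (E[N])² = 16 + 16 = 32

32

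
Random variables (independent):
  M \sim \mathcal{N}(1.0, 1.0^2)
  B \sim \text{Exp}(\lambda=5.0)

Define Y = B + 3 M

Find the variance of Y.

For independent RVs: Var(aX + bY) = a²Var(X) + b²Var(Y)
Var(M) = 1
Var(B) = 0.04
Var(Y) = 3²*1 + 1²*0.04
= 9*1 + 1*0.04 = 9.04

9.04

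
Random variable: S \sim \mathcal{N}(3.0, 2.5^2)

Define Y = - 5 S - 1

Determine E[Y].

For Y = -5S - 1:
E[Y] = -5 * E[S] - 1
E[S] = 3.0 = 3
E[Y] = -5 * 3 - 1 = -16

-16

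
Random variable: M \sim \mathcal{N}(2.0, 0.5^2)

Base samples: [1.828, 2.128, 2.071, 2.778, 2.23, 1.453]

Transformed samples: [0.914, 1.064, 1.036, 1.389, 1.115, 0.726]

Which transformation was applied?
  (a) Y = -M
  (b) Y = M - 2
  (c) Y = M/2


Checking option (c) Y = M/2:
  M = 1.828 -> Y = 0.914 ✓
  M = 2.128 -> Y = 1.064 ✓
  M = 2.071 -> Y = 1.036 ✓
All samples match this transformation.

(c) M/2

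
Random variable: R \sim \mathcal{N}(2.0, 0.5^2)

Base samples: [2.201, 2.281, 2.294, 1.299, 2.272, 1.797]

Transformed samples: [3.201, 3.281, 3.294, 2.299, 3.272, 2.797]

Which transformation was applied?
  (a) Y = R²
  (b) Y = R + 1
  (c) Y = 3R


Checking option (b) Y = R + 1:
  R = 2.201 -> Y = 3.201 ✓
  R = 2.281 -> Y = 3.281 ✓
  R = 2.294 -> Y = 3.294 ✓
All samples match this transformation.

(b) R + 1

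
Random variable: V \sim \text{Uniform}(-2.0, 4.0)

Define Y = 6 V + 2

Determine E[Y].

For Y = 6V + 2:
E[Y] = 6 * E[V] + 2
E[V] = (-2 + 4)/2 = 1
E[Y] = 6 * 1 + 2 = 8

8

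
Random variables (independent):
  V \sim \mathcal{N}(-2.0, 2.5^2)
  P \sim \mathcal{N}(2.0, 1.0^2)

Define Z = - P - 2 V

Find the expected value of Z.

E[Z] = -2*E[V] - 1*E[P]
E[V] = -2
E[P] = 2
E[Z] = -2*(-2) - 1*2 = 2

2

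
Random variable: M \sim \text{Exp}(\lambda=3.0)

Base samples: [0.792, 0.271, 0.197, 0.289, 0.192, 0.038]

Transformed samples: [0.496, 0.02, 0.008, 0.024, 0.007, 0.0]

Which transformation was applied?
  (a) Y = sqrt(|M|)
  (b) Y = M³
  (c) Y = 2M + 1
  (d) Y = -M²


Checking option (b) Y = M³:
  M = 0.792 -> Y = 0.496 ✓
  M = 0.271 -> Y = 0.02 ✓
  M = 0.197 -> Y = 0.008 ✓
All samples match this transformation.

(b) M³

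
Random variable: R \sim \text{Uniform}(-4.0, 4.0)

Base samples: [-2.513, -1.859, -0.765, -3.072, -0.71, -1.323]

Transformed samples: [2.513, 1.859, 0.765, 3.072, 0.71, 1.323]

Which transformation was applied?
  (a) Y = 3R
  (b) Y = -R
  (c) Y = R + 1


Checking option (b) Y = -R:
  R = -2.513 -> Y = 2.513 ✓
  R = -1.859 -> Y = 1.859 ✓
  R = -0.765 -> Y = 0.765 ✓
All samples match this transformation.

(b) -R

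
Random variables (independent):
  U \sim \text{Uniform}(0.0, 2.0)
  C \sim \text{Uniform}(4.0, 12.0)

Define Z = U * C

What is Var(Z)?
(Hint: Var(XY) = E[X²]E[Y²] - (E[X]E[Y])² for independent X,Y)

Var(XY) = E[X²]E[Y²] - (E[X]E[Y])²
E[U] = 1, Var(U) = 0.33333333
E[C] = 8, Var(C) = 5.3333333
E[U²] = 0.33333333 + 1² = 1.3333333
E[C²] = 5.3333333 + 8² = 69.333333
Var(Z) = 1.3333333*69.333333 - (1*8)²
= 92.444444 - 64 = 28.444444

28.444444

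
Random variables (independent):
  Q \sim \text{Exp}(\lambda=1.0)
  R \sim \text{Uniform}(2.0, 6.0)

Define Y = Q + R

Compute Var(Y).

For independent RVs: Var(aX + bY) = a²Var(X) + b²Var(Y)
Var(Q) = 1
Var(R) = 1.3333333
Var(Y) = 1²*1 + 1²*1.3333333
= 1*1 + 1*1.3333333 = 2.3333333

2.3333333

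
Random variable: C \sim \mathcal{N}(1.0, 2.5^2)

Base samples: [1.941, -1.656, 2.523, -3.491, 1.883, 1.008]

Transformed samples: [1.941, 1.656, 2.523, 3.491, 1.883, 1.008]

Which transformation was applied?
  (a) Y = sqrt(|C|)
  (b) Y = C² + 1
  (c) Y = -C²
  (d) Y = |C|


Checking option (d) Y = |C|:
  C = 1.941 -> Y = 1.941 ✓
  C = -1.656 -> Y = 1.656 ✓
  C = 2.523 -> Y = 2.523 ✓
All samples match this transformation.

(d) |C|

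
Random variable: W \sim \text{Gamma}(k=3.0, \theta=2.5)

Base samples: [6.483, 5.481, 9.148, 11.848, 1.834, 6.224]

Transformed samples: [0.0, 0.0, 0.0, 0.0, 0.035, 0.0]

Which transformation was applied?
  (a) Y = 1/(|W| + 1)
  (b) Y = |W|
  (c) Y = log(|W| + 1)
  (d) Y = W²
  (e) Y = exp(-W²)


Checking option (e) Y = exp(-W²):
  W = 6.483 -> Y = 0.0 ✓
  W = 5.481 -> Y = 0.0 ✓
  W = 9.148 -> Y = 0.0 ✓
All samples match this transformation.

(e) exp(-W²)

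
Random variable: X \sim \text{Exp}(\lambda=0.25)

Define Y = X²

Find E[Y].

Using E[X²] = Var(X) + (E[X])²:
E[X] = 4
Var(X) = 1/0.25^2 = 16
E[X²] = 16 + 4² = 16 + 16 = 32

32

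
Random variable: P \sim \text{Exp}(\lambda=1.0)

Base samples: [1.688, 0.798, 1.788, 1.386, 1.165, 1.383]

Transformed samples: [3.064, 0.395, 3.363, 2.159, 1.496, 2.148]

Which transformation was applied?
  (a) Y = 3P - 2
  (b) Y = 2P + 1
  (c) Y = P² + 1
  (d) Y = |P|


Checking option (a) Y = 3P - 2:
  P = 1.688 -> Y = 3.064 ✓
  P = 0.798 -> Y = 0.395 ✓
  P = 1.788 -> Y = 3.363 ✓
All samples match this transformation.

(a) 3P - 2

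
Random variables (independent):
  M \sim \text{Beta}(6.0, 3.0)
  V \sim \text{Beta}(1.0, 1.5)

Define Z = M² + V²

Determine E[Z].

E[Z] = E[M²] + E[V²]
E[M²] = Var(M) + E[M]² = 0.022222222 + 0.44444444 = 0.46666667
E[V²] = Var(V) + E[V]² = 0.068571429 + 0.16 = 0.22857143
E[Z] = 0.46666667 + 0.22857143 = 0.6952381

0.6952381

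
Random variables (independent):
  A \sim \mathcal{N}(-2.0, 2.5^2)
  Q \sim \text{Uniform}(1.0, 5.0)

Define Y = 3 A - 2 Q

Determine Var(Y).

For independent RVs: Var(aX + bY) = a²Var(X) + b²Var(Y)
Var(A) = 6.25
Var(Q) = 1.3333333
Var(Y) = 3²*6.25 + (-2)²*1.3333333
= 9*6.25 + 4*1.3333333 = 61.583333

61.583333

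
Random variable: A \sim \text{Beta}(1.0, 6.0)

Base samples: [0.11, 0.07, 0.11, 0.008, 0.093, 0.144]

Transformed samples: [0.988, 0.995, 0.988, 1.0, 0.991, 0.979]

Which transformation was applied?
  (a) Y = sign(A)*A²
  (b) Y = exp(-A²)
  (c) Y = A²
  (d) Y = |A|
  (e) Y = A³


Checking option (b) Y = exp(-A²):
  A = 0.11 -> Y = 0.988 ✓
  A = 0.07 -> Y = 0.995 ✓
  A = 0.11 -> Y = 0.988 ✓
All samples match this transformation.

(b) exp(-A²)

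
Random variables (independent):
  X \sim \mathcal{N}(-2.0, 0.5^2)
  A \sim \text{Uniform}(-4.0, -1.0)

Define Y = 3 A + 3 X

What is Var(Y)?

For independent RVs: Var(aX + bY) = a²Var(X) + b²Var(Y)
Var(X) = 0.25
Var(A) = 0.75
Var(Y) = 3²*0.25 + 3²*0.75
= 9*0.25 + 9*0.75 = 9

9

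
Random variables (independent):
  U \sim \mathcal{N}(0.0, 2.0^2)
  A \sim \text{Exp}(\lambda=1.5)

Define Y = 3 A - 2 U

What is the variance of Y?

For independent RVs: Var(aX + bY) = a²Var(X) + b²Var(Y)
Var(U) = 4
Var(A) = 0.44444444
Var(Y) = (-2)²*4 + 3²*0.44444444
= 4*4 + 9*0.44444444 = 20

20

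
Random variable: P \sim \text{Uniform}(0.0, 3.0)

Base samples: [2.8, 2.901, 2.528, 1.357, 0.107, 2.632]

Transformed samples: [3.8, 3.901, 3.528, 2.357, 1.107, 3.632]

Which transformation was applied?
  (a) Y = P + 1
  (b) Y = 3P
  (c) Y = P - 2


Checking option (a) Y = P + 1:
  P = 2.8 -> Y = 3.8 ✓
  P = 2.901 -> Y = 3.901 ✓
  P = 2.528 -> Y = 3.528 ✓
All samples match this transformation.

(a) P + 1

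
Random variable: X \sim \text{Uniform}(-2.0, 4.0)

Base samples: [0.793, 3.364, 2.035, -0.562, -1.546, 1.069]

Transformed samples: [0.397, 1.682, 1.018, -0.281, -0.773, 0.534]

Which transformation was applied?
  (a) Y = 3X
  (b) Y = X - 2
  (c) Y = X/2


Checking option (c) Y = X/2:
  X = 0.793 -> Y = 0.397 ✓
  X = 3.364 -> Y = 1.682 ✓
  X = 2.035 -> Y = 1.018 ✓
All samples match this transformation.

(c) X/2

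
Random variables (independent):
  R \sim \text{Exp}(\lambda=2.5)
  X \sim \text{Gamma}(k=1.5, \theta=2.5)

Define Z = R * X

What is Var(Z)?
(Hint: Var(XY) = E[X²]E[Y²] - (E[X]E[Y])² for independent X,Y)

Var(XY) = E[X²]E[Y²] - (E[X]E[Y])²
E[R] = 0.4, Var(R) = 0.16
E[X] = 3.75, Var(X) = 9.375
E[R²] = 0.16 + 0.4² = 0.32
E[X²] = 9.375 + 3.75² = 23.4375
Var(Z) = 0.32*23.4375 - (0.4*3.75)²
= 7.5 - 2.25 = 5.25

5.25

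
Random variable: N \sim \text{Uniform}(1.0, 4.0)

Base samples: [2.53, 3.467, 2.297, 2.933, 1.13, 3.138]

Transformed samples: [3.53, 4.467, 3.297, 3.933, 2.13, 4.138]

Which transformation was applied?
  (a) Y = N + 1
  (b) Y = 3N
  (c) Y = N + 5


Checking option (a) Y = N + 1:
  N = 2.53 -> Y = 3.53 ✓
  N = 3.467 -> Y = 4.467 ✓
  N = 2.297 -> Y = 3.297 ✓
All samples match this transformation.

(a) N + 1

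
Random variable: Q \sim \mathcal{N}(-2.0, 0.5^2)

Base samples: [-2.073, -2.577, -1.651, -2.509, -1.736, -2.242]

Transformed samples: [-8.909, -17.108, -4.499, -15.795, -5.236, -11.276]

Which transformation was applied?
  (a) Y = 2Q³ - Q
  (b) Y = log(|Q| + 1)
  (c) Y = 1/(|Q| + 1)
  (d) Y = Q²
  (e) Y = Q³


Checking option (e) Y = Q³:
  Q = -2.073 -> Y = -8.909 ✓
  Q = -2.577 -> Y = -17.108 ✓
  Q = -1.651 -> Y = -4.499 ✓
All samples match this transformation.

(e) Q³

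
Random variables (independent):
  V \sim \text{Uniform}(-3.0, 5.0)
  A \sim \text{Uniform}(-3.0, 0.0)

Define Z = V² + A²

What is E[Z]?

E[Z] = E[V²] + E[A²]
E[V²] = Var(V) + E[V]² = 5.3333333 + 1 = 6.3333333
E[A²] = Var(A) + E[A]² = 0.75 + 2.25 = 3
E[Z] = 6.3333333 + 3 = 9.3333333

9.3333333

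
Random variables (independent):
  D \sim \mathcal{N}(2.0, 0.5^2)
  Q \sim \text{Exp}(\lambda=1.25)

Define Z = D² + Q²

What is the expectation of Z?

E[Z] = E[D²] + E[Q²]
E[D²] = Var(D) + E[D]² = 0.25 + 4 = 4.25
E[Q²] = Var(Q) + E[Q]² = 0.64 + 0.64 = 1.28
E[Z] = 4.25 + 1.28 = 5.53

5.53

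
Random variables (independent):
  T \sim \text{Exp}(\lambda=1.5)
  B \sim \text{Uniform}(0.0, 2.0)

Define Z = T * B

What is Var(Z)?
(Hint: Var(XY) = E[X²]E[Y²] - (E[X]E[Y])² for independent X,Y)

Var(XY) = E[X²]E[Y²] - (E[X]E[Y])²
E[T] = 0.66666667, Var(T) = 0.44444444
E[B] = 1, Var(B) = 0.33333333
E[T²] = 0.44444444 + 0.66666667² = 0.88888889
E[B²] = 0.33333333 + 1² = 1.3333333
Var(Z) = 0.88888889*1.3333333 - (0.66666667*1)²
= 1.1851852 - 0.44444444 = 0.74074074

0.74074074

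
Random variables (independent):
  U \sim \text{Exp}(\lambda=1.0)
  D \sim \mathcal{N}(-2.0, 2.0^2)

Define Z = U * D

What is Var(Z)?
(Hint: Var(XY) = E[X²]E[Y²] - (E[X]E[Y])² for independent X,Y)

Var(XY) = E[X²]E[Y²] - (E[X]E[Y])²
E[U] = 1, Var(U) = 1
E[D] = -2, Var(D) = 4
E[U²] = 1 + 1² = 2
E[D²] = 4 + (-2)² = 8
Var(Z) = 2*8 - (1*(-2))²
= 16 - 4 = 12

12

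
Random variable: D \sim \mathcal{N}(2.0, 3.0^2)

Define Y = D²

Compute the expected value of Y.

Using E[X²] = Var(X) + (E[X])²:
E[D] = 2
Var(D) = 3.0^2 = 9
E[D²] = 9 + 2² = 9 + 4 = 13

13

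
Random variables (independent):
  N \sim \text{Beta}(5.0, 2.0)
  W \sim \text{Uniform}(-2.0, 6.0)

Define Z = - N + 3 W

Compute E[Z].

E[Z] = -1*E[N] + 3*E[W]
E[N] = 0.71428571
E[W] = 2
E[Z] = -1*0.71428571 + 3*2 = 5.2857143

5.2857143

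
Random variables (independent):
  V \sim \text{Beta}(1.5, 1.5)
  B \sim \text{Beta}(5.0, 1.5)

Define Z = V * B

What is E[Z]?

For independent RVs: E[XY] = E[X]*E[Y]
E[V] = 0.5
E[B] = 0.76923077
E[Z] = 0.5 * 0.76923077 = 0.38461538

0.38461538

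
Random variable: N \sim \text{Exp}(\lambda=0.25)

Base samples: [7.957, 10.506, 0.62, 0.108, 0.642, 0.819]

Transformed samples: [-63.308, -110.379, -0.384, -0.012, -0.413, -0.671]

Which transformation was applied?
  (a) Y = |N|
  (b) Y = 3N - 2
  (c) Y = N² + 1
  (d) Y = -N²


Checking option (d) Y = -N²:
  N = 7.957 -> Y = -63.308 ✓
  N = 10.506 -> Y = -110.379 ✓
  N = 0.62 -> Y = -0.384 ✓
All samples match this transformation.

(d) -N²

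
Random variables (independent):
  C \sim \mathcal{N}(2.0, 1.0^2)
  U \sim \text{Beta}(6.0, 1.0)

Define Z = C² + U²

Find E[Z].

E[Z] = E[C²] + E[U²]
E[C²] = Var(C) + E[C]² = 1 + 4 = 5
E[U²] = Var(U) + E[U]² = 0.015306122 + 0.73469388 = 0.75
E[Z] = 5 + 0.75 = 5.75

5.75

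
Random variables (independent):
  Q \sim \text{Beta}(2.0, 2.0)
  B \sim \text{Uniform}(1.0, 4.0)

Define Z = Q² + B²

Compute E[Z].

E[Z] = E[Q²] + E[B²]
E[Q²] = Var(Q) + E[Q]² = 0.05 + 0.25 = 0.3
E[B²] = Var(B) + E[B]² = 0.75 + 6.25 = 7
E[Z] = 0.3 + 7 = 7.3

7.3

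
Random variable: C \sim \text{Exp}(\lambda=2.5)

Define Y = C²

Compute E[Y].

E[C²] = Var(C) + (E[C])² = 0.16 + 0.16 = 0.32

0.32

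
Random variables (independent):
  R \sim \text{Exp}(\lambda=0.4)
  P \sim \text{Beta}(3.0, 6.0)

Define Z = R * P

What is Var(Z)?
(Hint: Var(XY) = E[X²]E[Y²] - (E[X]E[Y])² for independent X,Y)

Var(XY) = E[X²]E[Y²] - (E[X]E[Y])²
E[R] = 2.5, Var(R) = 6.25
E[P] = 0.33333333, Var(P) = 0.022222222
E[R²] = 6.25 + 2.5² = 12.5
E[P²] = 0.022222222 + 0.33333333² = 0.13333333
Var(Z) = 12.5*0.13333333 - (2.5*0.33333333)²
= 1.6666667 - 0.69444444 = 0.97222222

0.97222222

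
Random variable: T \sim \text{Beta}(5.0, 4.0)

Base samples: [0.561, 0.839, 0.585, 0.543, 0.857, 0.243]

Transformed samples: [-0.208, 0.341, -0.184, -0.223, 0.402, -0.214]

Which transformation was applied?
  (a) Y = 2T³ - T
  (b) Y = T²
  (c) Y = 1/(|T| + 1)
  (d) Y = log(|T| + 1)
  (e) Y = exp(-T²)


Checking option (a) Y = 2T³ - T:
  T = 0.561 -> Y = -0.208 ✓
  T = 0.839 -> Y = 0.341 ✓
  T = 0.585 -> Y = -0.184 ✓
All samples match this transformation.

(a) 2T³ - T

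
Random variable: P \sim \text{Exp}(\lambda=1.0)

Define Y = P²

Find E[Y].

E[P²] = Var(P) + (E[P])² = 1 + 1 = 2

2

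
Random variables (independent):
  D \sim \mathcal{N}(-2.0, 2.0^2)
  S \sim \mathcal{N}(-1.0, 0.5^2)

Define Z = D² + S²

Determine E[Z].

E[Z] = E[D²] + E[S²]
E[D²] = Var(D) + E[D]² = 4 + 4 = 8
E[S²] = Var(S) + E[S]² = 0.25 + 1 = 1.25
E[Z] = 8 + 1.25 = 9.25

9.25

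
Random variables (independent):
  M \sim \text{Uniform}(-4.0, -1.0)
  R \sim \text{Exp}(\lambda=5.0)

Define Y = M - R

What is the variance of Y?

For independent RVs: Var(aX + bY) = a²Var(X) + b²Var(Y)
Var(M) = 0.75
Var(R) = 0.04
Var(Y) = 1²*0.75 + (-1)²*0.04
= 1*0.75 + 1*0.04 = 0.79

0.79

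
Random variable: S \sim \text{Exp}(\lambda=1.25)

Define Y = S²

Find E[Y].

E[S²] = Var(S) + (E[S])² = 0.64 + 0.64 = 1.28

1.28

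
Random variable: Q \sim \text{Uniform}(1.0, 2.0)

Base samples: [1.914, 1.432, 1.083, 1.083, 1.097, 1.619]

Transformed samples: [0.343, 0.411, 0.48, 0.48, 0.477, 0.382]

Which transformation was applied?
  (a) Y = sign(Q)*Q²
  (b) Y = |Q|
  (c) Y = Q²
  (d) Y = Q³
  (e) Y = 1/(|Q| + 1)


Checking option (e) Y = 1/(|Q| + 1):
  Q = 1.914 -> Y = 0.343 ✓
  Q = 1.432 -> Y = 0.411 ✓
  Q = 1.083 -> Y = 0.48 ✓
All samples match this transformation.

(e) 1/(|Q| + 1)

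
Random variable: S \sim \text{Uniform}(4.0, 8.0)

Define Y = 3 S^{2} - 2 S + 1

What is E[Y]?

E[Y] = 3*E[S²] - 2*E[S] + 1
E[S] = 6
E[S²] = Var(S) + (E[S])² = 1.3333333 + 36 = 37.333333
E[Y] = 3*37.333333 - 2*6 + 1 = 101

101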